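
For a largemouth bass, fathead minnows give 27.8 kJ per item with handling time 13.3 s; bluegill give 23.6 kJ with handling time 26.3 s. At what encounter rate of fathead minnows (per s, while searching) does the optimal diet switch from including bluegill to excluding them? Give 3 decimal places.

0.057 per s

Drop bluegill once their profitability E₂/h₂ falls below the rate achievable on fathead minnows alone: E₂/h₂ = λE₁/(1 + λh₁).
Solve for λ: λE₁h₂ = E₂(1 + λh₁) → λ(E₁h₂ − E₂h₁) = E₂ → λ = E₂/(E₁h₂ − E₂h₁).
λ = 23.6/(27.8×26.3 − 23.6×13.3) = 23.6/417.3 = 0.05656 per s.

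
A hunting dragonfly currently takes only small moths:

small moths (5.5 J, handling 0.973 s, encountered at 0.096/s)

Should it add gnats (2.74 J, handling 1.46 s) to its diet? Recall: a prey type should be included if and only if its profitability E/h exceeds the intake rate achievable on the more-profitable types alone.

Yes

On small moths alone, R = ΣλE/(1+Σλh) = 0.528/1.093 = 0.4829 J/s.
Profitability of gnats: 2.74/1.46 = 1.877 J/s.
1.877 > 0.4829, so adding gnats raises the average — include it.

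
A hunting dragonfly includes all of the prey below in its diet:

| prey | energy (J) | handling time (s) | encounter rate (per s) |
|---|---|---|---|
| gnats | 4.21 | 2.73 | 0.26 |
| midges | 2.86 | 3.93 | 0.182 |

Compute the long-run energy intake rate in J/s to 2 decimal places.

0.67 J/s

R = Σλ_iE_i / (1 + Σλ_ih_i)
Numerator: 0.26×4.21 + 0.182×2.86 = 1.615
Denominator: 1 + 0.26×2.73 + 0.182×3.93 = 2.425
R = 1.615/2.425 = 0.666 J/s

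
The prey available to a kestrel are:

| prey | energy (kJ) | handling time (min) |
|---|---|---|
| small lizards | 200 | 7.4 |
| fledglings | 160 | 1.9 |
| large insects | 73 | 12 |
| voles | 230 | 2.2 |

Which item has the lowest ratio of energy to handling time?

large insects

In descending order of E/h:
voles: 230/2.2 = 105 kJ/min
fledglings: 160/1.9 = 84.2 kJ/min
small lizards: 200/7.4 = 27 kJ/min
large insects: 73/12 = 6.08 kJ/min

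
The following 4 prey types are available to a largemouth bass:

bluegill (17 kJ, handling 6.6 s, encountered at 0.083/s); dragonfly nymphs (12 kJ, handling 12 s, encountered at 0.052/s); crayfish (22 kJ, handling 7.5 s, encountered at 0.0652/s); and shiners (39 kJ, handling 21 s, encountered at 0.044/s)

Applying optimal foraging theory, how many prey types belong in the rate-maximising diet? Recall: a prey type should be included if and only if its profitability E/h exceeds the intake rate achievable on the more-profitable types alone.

Profitabilities (E/h, kJ/s): crayfish 2.93, bluegill 2.58, shiners 1.86, dragonfly nymphs 1. Add prey in this order while the next type's profitability exceeds the intake rate on those already taken.
Rate on top 1: 0.9633. bluegill: 2.58 > 0.9633 → include.
Rate on top 2: 1.397. shiners: 1.86 > 1.397 → include.
Rate on top 3: 1.541. dragonfly nymphs: 1 < 1.541 → exclude; stop.
Optimal diet: crayfish, bluegill, shiners — 3 of 4 types.

3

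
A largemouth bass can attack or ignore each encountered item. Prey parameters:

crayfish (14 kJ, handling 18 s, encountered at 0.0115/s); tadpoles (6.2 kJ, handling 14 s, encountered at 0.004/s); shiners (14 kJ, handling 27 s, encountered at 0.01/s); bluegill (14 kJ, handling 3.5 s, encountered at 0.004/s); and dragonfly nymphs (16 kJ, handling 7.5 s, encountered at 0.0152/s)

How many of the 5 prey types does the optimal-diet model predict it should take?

Profitabilities (E/h, kJ/s): bluegill 4, dragonfly nymphs 2.13, crayfish 0.778, shiners 0.519, tadpoles 0.443. Add prey in this order while the next type's profitability exceeds the intake rate on those already taken.
Rate on top 1: 0.05523. dragonfly nymphs: 2.13 > 0.05523 → include.
Rate on top 2: 0.2652. crayfish: 0.778 > 0.2652 → include.
Rate on top 3: 0.3447. shiners: 0.519 > 0.3447 → include.
Rate on top 4: 0.374. tadpoles: 0.443 > 0.374 → include.
Optimal diet: bluegill, dragonfly nymphs, crayfish, shiners, tadpoles — 5 of 5 types.

5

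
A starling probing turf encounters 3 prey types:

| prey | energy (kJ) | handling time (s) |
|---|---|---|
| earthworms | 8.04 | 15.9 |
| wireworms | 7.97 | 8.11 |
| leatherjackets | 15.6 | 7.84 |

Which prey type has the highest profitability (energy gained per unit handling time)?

leatherjackets

Profitability E/h (kJ/s): earthworms = 8.04/15.9 = 0.506, wireworms = 7.97/8.11 = 0.983, leatherjackets = 15.6/7.84 = 1.99.
Ranked: leatherjackets > wireworms > earthworms.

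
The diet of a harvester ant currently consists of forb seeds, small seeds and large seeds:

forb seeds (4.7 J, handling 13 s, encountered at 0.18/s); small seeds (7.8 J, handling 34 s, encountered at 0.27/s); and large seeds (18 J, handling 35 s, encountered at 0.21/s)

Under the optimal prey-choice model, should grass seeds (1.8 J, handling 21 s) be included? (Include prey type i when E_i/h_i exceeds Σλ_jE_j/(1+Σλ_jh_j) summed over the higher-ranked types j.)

No

Intake rate on the current diet: R = (0.18×4.7 + 0.27×7.8 + 0.21×18) / (1 + 0.18×13 + 0.27×34 + 0.21×35) = 6.732/19.87 = 0.3388 J/s.
Profitability of grass seeds: 1.8/21 = 0.08571 J/s.
Since 0.08571 < R, time spent handling grass seeds is better spent searching.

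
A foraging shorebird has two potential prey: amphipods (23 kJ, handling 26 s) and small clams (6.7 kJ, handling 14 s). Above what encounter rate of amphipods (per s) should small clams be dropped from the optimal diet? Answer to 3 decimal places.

The zero-one rule: include small clams iff E₂/h₂ > λE₁/(1+λh₁). Equality gives the switch point.
λE₁h₂ = E₂ + λE₂h₁ ⇒ λ = E₂/(E₁h₂ − E₂h₁) = 6.7/(322 − 174.2) = 0.04533 per s.

0.045 per s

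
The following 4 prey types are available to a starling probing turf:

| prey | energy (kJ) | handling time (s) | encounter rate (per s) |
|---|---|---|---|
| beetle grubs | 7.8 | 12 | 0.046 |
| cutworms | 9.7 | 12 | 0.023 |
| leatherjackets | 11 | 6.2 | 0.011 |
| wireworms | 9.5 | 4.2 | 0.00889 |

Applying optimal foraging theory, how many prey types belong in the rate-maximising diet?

4

Rank by E/h (kJ/s): wireworms 2.26, leatherjackets 1.77, cutworms 0.808, beetle grubs 0.65. Include each in turn until the next type's E/h falls below the running intake rate.
Rate on top 1: 0.08142. leatherjackets: 1.77 > 0.08142 → include.
Rate on top 2: 0.1858. cutworms: 0.808 > 0.1858 → include.
Rate on top 3: 0.3102. beetle grubs: 0.65 > 0.3102 → include.
Optimal diet: wireworms, leatherjackets, cutworms, beetle grubs — 4 of 4 types.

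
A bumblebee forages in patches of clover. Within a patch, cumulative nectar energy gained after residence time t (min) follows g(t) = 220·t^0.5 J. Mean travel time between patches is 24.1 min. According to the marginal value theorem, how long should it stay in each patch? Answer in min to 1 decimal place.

By the marginal value theorem, leave when the instantaneous gain rate g'(t) equals the habitat-wide average g(t)/(T + t).
g'(t) = 0.5·220·t^-0.5. Setting 0.5·220·t^-0.5 = 220·t^0.5/(24.1+t) gives 0.5(24.1+t) = t, so 0.50·t = 0.5×24.1.
t* = 0.5×24.1/0.50 = 24.1 min.

24.1 min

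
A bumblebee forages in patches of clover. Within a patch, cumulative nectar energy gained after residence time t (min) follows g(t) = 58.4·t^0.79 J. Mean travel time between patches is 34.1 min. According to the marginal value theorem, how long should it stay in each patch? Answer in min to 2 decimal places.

By the marginal value theorem, leave when the instantaneous gain rate g'(t) equals the habitat-wide average g(t)/(T + t).
g'(t) = 0.79·58.4·t^-0.21. Setting 0.79·58.4·t^-0.21 = 58.4·t^0.79/(34.1+t) gives 0.79(34.1+t) = t, so 0.21·t = 0.79×34.1.
t* = 0.79×34.1/0.21 = 128.3 min.

128.28 min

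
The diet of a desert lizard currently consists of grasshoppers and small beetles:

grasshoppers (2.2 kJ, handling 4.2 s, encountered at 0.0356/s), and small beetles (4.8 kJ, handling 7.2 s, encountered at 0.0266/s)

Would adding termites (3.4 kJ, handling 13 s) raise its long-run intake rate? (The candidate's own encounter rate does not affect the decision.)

Intake rate on the current diet: R = (0.0356×2.2 + 0.0266×4.8) / (1 + 0.0356×4.2 + 0.0266×7.2) = 0.206/1.341 = 0.1536 kJ/s.
termites: E/h = 3.4/13 = 0.2615 kJ/s.
Since 0.2615 > R, including termites increases the long-run rate.

Yes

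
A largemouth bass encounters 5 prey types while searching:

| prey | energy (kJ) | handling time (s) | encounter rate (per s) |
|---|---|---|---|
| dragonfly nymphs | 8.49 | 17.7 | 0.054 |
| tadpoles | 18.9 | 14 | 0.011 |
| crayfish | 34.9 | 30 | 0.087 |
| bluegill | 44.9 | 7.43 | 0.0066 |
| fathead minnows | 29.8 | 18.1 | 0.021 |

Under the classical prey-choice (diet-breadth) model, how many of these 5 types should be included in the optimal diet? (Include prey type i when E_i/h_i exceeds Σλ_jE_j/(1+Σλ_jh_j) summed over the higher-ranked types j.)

Profitabilities (E/h, kJ/s): bluegill 6.04, fathead minnows 1.65, tadpoles 1.35, crayfish 1.16, dragonfly nymphs 0.48. Add prey in this order while the next type's profitability exceeds the intake rate on those already taken.
Rate on top 1: 0.2825. fathead minnows: 1.65 > 0.2825 → include.
Rate on top 2: 0.6452. tadpoles: 1.35 > 0.6452 → include.
Rate on top 3: 0.7138. crayfish: 1.16 > 0.7138 → include.
Rate on top 4: 0.9936. dragonfly nymphs: 0.48 < 0.9936 → exclude; stop.
Optimal diet: bluegill, fathead minnows, tadpoles, crayfish — 4 of 5 types.

4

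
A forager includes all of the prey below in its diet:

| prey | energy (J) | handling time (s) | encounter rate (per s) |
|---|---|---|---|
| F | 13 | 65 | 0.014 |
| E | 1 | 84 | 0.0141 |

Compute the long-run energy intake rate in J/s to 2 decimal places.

0.06 J/s

R = (0.014×13 + 0.0141×1) / (1 + 0.014×65 + 0.0141×84) = 0.1961/3.094 = 0.06337 J/s.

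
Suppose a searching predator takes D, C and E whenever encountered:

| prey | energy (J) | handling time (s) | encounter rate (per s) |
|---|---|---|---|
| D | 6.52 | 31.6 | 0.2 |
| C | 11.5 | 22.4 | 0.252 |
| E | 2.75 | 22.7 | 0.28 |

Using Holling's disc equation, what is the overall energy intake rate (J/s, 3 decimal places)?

0.257 J/s

Energy encountered per unit search time: 0.2×6.52 + 0.252×11.5 + 0.28×2.75 = 4.972 J/s.
Handling time per unit search time: 0.2×31.6 + 0.252×22.4 + 0.28×22.7 = 18.32.
Rate = 4.972/(1 + 18.32) = 0.2573 J/s.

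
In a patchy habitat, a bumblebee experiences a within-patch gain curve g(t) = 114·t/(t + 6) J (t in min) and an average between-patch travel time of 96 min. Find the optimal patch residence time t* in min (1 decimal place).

Optimal t* satisfies g'(t*) = g(t*)/(T + t*).
g'(t) = 114·6/(t + 6)². Setting 114·6/(t+6)² = 114t/[(t+6)(96+t)] gives 6(96+t) = t(t+6), so t² = 6×96 = 576.
t* = √576 = 24 min.

24.0 min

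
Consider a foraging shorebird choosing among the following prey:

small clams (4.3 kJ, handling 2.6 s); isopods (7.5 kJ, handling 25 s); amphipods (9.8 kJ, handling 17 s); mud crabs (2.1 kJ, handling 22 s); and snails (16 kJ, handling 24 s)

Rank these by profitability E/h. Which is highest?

In descending order of E/h:
small clams: 4.3/2.6 = 1.65 kJ/s
snails: 16/24 = 0.667 kJ/s
amphipods: 9.8/17 = 0.576 kJ/s
isopods: 7.5/25 = 0.3 kJ/s
mud crabs: 2.1/22 = 0.0955 kJ/s

small clams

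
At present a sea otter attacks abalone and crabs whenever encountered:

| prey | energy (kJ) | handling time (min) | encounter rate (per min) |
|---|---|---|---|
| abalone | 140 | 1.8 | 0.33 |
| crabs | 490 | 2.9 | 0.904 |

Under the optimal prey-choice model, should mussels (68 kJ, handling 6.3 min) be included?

Intake rate on the current diet: R = (0.33×140 + 0.904×490) / (1 + 0.33×1.8 + 0.904×2.9) = 489.2/4.216 = 116 kJ/min.
mussels: E/h = 68/6.3 = 10.79 kJ/min.
10.79 < 116, so adding mussels would lower the average — exclude it.

No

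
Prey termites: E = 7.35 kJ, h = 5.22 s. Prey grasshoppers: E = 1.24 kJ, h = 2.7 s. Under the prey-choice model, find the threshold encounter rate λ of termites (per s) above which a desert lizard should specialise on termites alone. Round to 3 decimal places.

At the threshold, the rate on termites alone equals the profitability of grasshoppers: λ·7.35/(1 + λ·5.22) = 1.24/2.7 = 0.4593.
Rearranging, λ(7.35 − 0.4593×5.22) = 0.4593, so λ = 0.4593/4.953 = 0.09273 per s.

0.093 per s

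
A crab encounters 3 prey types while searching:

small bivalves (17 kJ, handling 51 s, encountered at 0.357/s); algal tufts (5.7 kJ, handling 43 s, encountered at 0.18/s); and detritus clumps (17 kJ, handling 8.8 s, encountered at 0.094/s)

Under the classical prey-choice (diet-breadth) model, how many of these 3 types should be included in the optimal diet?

Rank by E/h (kJ/s): detritus clumps 1.93, small bivalves 0.333, algal tufts 0.133. Include each in turn until the next type's E/h falls below the running intake rate.
Rate on top 1: 0.8746. small bivalves: 0.333 < 0.8746 → exclude; stop.
Optimal diet: detritus clumps — 1 of 3 types.

1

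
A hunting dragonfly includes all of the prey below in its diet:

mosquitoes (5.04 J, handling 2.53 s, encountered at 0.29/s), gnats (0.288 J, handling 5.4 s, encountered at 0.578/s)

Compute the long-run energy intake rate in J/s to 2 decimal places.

0.34 J/s

R = Σλ_iE_i / (1 + Σλ_ih_i)
Numerator: 0.29×5.04 + 0.578×0.288 = 1.628
Denominator: 1 + 0.29×2.53 + 0.578×5.4 = 4.855
R = 1.628/4.855 = 0.3353 J/s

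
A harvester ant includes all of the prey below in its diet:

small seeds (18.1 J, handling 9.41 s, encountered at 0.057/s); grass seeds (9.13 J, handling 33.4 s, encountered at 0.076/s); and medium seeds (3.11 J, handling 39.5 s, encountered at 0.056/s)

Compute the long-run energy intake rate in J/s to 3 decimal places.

0.302 J/s

Energy encountered per unit search time: 0.057×18.1 + 0.076×9.13 + 0.056×3.11 = 1.9 J/s.
Handling time per unit search time: 0.057×9.41 + 0.076×33.4 + 0.056×39.5 = 5.287.
Rate = 1.9/(1 + 5.287) = 0.3022 J/s.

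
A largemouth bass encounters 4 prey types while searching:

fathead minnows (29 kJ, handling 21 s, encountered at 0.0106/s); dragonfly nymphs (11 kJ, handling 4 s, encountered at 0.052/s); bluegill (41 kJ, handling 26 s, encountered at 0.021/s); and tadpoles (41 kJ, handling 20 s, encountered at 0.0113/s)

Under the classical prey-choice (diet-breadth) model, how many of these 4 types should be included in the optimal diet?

Profitabilities (E/h, kJ/s): dragonfly nymphs 2.75, tadpoles 2.05, bluegill 1.58, fathead minnows 1.38. Add prey in this order while the next type's profitability exceeds the intake rate on those already taken.
Rate on top 1: 0.4735. tadpoles: 2.05 > 0.4735 → include.
Rate on top 2: 0.722. bluegill: 1.58 > 0.722 → include.
Rate on top 3: 0.9577. fathead minnows: 1.38 > 0.9577 → include.
Optimal diet: dragonfly nymphs, tadpoles, bluegill, fathead minnows — 4 of 4 types.

4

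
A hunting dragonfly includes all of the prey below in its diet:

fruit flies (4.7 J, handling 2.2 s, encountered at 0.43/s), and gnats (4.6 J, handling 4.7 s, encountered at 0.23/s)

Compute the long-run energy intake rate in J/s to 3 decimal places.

Energy encountered per unit search time: 0.43×4.7 + 0.23×4.6 = 3.079 J/s.
Handling time per unit search time: 0.43×2.2 + 0.23×4.7 = 2.027.
Rate = 3.079/(1 + 2.027) = 1.017 J/s.

1.017 J/s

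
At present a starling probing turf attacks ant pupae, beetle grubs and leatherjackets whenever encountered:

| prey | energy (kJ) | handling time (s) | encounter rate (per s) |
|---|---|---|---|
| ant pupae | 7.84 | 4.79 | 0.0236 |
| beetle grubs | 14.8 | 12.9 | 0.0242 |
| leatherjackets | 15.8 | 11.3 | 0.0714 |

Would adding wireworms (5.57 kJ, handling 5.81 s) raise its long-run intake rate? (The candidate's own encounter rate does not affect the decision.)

Current rate: (0.0236×7.84 + 0.0242×14.8 + 0.0714×15.8)/(1 + 0.0236×4.79 + 0.0242×12.9 + 0.0714×11.3) = 0.7488 kJ/s.
Profitability of wireworms: 5.57/5.81 = 0.9587 kJ/s.
Since 0.9587 > R, including wireworms increases the long-run rate.

Yes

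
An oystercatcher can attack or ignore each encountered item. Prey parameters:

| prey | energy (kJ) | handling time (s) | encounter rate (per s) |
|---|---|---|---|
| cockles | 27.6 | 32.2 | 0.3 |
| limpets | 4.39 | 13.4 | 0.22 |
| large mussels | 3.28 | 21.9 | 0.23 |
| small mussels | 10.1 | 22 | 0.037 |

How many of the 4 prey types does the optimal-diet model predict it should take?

1

E/h in descending order: cockles 0.857, small mussels 0.459, limpets 0.328, large mussels 0.15 kJ/s. The optimal diet is the largest prefix of this list for which every included type satisfies E_i/h_i > R on the types above it.
Rate on top 1: 0.7767. small mussels: 0.459 < 0.7767 → exclude; stop.
Optimal diet: cockles — 1 of 4 types.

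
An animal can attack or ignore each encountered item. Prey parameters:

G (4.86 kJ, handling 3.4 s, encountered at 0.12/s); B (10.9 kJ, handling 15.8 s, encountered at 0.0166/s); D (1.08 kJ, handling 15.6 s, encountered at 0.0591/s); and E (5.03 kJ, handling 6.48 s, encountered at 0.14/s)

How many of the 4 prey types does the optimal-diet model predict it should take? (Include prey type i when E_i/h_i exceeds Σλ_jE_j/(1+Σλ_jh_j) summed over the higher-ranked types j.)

3

E/h in descending order: G 1.43, E 0.776, B 0.69, D 0.0692 kJ/s. The optimal diet is the largest prefix of this list for which every included type satisfies E_i/h_i > R on the types above it.
Rate on top 1: 0.4142. E: 0.776 > 0.4142 → include.
Rate on top 2: 0.5561. B: 0.69 > 0.5561 → include.
Rate on top 3: 0.5697. D: 0.0692 < 0.5697 → exclude; stop.
Optimal diet: G, E, B — 3 of 4 types.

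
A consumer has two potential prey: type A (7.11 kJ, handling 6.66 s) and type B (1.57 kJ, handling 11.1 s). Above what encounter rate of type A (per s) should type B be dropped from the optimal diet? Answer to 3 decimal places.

At the threshold, the rate on type A alone equals the profitability of type B: λ·7.11/(1 + λ·6.66) = 1.57/11.1 = 0.1414.
Rearranging, λ(7.11 − 0.1414×6.66) = 0.1414, so λ = 0.1414/6.168 = 0.02293 per s.

0.023 per s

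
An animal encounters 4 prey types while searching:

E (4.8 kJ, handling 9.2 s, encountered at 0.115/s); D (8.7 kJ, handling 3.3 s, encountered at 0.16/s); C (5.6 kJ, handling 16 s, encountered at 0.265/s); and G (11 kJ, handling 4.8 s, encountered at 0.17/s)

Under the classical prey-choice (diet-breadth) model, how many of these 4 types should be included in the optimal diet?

E/h in descending order: D 2.64, G 2.29, E 0.522, C 0.35 kJ/s. The optimal diet is the largest prefix of this list for which every included type satisfies E_i/h_i > R on the types above it.
Rate on top 1: 0.911. G: 2.29 > 0.911 → include.
Rate on top 2: 1.392. E: 0.522 < 1.392 → exclude; stop.
Optimal diet: D, G — 2 of 4 types.

2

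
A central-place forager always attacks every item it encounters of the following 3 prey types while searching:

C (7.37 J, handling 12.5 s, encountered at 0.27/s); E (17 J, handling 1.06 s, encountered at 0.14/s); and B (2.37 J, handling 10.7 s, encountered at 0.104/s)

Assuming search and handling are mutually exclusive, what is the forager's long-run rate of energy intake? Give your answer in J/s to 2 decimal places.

0.82 J/s

Energy encountered per unit search time: 0.27×7.37 + 0.14×17 + 0.104×2.37 = 4.616 J/s.
Handling time per unit search time: 0.27×12.5 + 0.14×1.06 + 0.104×10.7 = 4.636.
Rate = 4.616/(1 + 4.636) = 0.8191 J/s.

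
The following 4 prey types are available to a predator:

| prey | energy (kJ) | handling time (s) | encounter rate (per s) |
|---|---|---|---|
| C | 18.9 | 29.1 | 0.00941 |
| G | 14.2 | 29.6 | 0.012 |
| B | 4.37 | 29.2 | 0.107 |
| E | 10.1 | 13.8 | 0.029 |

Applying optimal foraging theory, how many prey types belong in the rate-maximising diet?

3

Rank by E/h (kJ/s): E 0.732, C 0.649, G 0.48, B 0.15. Include each in turn until the next type's E/h falls below the running intake rate.
Rate on top 1: 0.2092. C: 0.649 > 0.2092 → include.
Rate on top 2: 0.2812. G: 0.48 > 0.2812 → include.
Rate on top 3: 0.316. B: 0.15 < 0.316 → exclude; stop.
Optimal diet: E, C, G — 3 of 4 types.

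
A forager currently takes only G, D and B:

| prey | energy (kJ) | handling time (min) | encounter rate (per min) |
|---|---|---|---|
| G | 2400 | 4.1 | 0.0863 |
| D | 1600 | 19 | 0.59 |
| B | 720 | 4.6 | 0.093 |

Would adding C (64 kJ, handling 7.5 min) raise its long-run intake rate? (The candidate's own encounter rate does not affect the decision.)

No

Current rate: (0.0863×2400 + 0.59×1600 + 0.093×720)/(1 + 0.0863×4.1 + 0.59×19 + 0.093×4.6) = 93.76 kJ/min.
Profitability of C: 64/7.5 = 8.533 kJ/min.
8.533 < 93.76, so adding C would lower the average — exclude it.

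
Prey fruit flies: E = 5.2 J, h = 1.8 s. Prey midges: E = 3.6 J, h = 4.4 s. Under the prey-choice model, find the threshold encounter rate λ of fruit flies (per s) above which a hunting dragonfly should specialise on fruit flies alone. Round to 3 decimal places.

0.220 per s

At the threshold, the rate on fruit flies alone equals the profitability of midges: λ·5.2/(1 + λ·1.8) = 3.6/4.4 = 0.8182.
Rearranging, λ(5.2 − 0.8182×1.8) = 0.8182, so λ = 0.8182/3.727 = 0.2195 per s.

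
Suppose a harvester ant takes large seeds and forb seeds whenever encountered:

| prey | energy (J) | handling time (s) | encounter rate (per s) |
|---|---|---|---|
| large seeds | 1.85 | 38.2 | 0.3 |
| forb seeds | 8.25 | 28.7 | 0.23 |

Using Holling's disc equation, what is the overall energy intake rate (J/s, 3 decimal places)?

0.129 J/s

R = Σλ_iE_i / (1 + Σλ_ih_i)
Numerator: 0.3×1.85 + 0.23×8.25 = 2.453
Denominator: 1 + 0.3×38.2 + 0.23×28.7 = 19.06
R = 2.453/19.06 = 0.1287 J/s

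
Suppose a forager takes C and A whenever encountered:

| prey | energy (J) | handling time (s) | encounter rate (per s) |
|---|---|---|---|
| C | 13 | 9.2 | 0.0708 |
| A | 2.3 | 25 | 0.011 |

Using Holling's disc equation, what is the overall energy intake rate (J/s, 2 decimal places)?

R = Σλ_iE_i / (1 + Σλ_ih_i)
Numerator: 0.0708×13 + 0.011×2.3 = 0.9457
Denominator: 1 + 0.0708×9.2 + 0.011×25 = 1.926
R = 0.9457/1.926 = 0.4909 J/s

0.49 J/s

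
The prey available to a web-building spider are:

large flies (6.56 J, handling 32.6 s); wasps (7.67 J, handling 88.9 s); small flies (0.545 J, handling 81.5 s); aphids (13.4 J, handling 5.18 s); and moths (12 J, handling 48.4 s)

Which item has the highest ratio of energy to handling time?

aphids

In descending order of E/h:
aphids: 13.4/5.18 = 2.59 J/s
moths: 12/48.4 = 0.248 J/s
large flies: 6.56/32.6 = 0.201 J/s
wasps: 7.67/88.9 = 0.0863 J/s
small flies: 0.545/81.5 = 0.00669 J/s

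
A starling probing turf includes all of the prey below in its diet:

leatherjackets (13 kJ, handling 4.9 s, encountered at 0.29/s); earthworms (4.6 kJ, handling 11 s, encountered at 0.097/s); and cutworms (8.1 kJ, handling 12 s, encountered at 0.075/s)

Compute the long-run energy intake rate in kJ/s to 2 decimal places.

1.10 kJ/s

R = Σλ_iE_i / (1 + Σλ_ih_i)
Numerator: 0.29×13 + 0.097×4.6 + 0.075×8.1 = 4.824
Denominator: 1 + 0.29×4.9 + 0.097×11 + 0.075×12 = 4.388
R = 4.824/4.388 = 1.099 kJ/s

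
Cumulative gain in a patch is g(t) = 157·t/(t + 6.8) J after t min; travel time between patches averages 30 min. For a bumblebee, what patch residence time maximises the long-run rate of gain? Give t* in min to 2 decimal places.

14.28 min

Maximise g(t)/(T+t): set derivative to zero → g'(t)(T+t) = g(t).
g'(t) = 157·6.8/(t + 6.8)². Setting 157·6.8/(t+6.8)² = 157t/[(t+6.8)(30+t)] gives 6.8(30+t) = t(t+6.8), so t² = 6.8×30 = 204.
t* = √204 = 14.28 min.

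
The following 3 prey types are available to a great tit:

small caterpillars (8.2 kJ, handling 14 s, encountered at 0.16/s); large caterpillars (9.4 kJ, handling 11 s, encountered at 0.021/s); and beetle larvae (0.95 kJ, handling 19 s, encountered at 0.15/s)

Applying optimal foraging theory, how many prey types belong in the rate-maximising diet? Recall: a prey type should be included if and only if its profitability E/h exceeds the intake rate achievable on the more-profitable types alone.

E/h in descending order: large caterpillars 0.855, small caterpillars 0.586, beetle larvae 0.05 kJ/s. The optimal diet is the largest prefix of this list for which every included type satisfies E_i/h_i > R on the types above it.
Rate on top 1: 0.1604. small caterpillars: 0.586 > 0.1604 → include.
Rate on top 2: 0.4349. beetle larvae: 0.05 < 0.4349 → exclude; stop.
Optimal diet: large caterpillars, small caterpillars — 2 of 3 types.

2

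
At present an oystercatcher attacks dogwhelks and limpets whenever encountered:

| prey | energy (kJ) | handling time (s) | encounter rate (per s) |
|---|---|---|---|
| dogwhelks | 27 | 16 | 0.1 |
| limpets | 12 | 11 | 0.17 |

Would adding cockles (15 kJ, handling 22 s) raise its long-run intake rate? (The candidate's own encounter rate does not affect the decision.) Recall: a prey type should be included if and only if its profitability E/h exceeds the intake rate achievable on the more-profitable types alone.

On dogwhelks and limpets alone, R = ΣλE/(1+Σλh) = 4.74/4.47 = 1.06 kJ/s.
Profitability of cockles: 15/22 = 0.6818 kJ/s.
Since 0.6818 < R, time spent handling cockles is better spent searching.

No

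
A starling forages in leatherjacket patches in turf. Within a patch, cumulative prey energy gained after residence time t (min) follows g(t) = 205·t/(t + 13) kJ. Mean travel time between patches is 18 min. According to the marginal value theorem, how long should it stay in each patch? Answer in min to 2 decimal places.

Maximise g(t)/(T+t): set derivative to zero → g'(t)(T+t) = g(t).
g'(t) = 205·13/(t + 13)². Setting 205·13/(t+13)² = 205t/[(t+13)(18+t)] gives 13(18+t) = t(t+13), so t² = 13×18 = 234.
t* = √234 = 15.3 min.

15.30 min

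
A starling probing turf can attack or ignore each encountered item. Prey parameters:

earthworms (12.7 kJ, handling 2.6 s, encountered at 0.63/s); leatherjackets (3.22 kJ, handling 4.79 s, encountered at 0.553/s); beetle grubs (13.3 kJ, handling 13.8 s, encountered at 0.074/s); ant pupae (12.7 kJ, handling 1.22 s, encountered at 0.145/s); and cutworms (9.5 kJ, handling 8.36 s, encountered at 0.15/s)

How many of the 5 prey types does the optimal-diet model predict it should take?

2

Rank by E/h (kJ/s): ant pupae 10.4, earthworms 4.88, cutworms 1.14, beetle grubs 0.964, leatherjackets 0.672. Include each in turn until the next type's E/h falls below the running intake rate.
Rate on top 1: 1.565. earthworms: 4.88 > 1.565 → include.
Rate on top 2: 3.497. cutworms: 1.14 < 3.497 → exclude; stop.
Optimal diet: ant pupae, earthworms — 2 of 5 types.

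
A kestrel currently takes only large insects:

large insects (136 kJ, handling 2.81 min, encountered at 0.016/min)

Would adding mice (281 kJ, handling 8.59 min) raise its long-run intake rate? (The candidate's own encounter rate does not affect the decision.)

On large insects alone, R = ΣλE/(1+Σλh) = 2.176/1.045 = 2.082 kJ/min.
mice: E/h = 281/8.59 = 32.71 kJ/min.
Since 32.71 > R, including mice increases the long-run rate.

Yes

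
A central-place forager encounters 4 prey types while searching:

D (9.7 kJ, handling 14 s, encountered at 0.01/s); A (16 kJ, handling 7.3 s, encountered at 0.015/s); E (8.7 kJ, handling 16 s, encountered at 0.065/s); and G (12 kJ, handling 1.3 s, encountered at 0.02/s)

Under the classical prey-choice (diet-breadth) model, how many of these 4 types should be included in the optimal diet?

4

Profitabilities (E/h, kJ/s): G 9.23, A 2.19, D 0.693, E 0.544. Add prey in this order while the next type's profitability exceeds the intake rate on those already taken.
Rate on top 1: 0.2339. A: 2.19 > 0.2339 → include.
Rate on top 2: 0.4227. D: 0.693 > 0.4227 → include.
Rate on top 3: 0.4524. E: 0.544 > 0.4524 → include.
Optimal diet: G, A, D, E — 4 of 4 types.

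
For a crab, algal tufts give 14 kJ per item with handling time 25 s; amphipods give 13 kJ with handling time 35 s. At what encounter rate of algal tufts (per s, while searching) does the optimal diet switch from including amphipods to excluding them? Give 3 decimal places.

The zero-one rule: include amphipods iff E₂/h₂ > λE₁/(1+λh₁). Equality gives the switch point.
λE₁h₂ = E₂ + λE₂h₁ ⇒ λ = E₂/(E₁h₂ − E₂h₁) = 13/(490 − 325) = 0.07879 per s.

0.079 per s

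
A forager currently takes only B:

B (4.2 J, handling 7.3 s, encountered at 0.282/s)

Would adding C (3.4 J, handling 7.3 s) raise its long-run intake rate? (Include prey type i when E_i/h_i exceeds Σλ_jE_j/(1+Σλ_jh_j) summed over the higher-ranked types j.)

On B alone, R = ΣλE/(1+Σλh) = 1.184/3.059 = 0.3872 J/s.
Profitability of C: 3.4/7.3 = 0.4658 J/s.
0.4658 > 0.3872, so adding C raises the average — include it.

Yes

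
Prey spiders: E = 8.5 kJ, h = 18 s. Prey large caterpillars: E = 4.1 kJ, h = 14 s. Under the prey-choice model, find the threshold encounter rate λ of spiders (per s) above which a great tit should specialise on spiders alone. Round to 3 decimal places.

0.091 per s

At the threshold, the rate on spiders alone equals the profitability of large caterpillars: λ·8.5/(1 + λ·18) = 4.1/14 = 0.2929.
Rearranging, λ(8.5 − 0.2929×18) = 0.2929, so λ = 0.2929/3.229 = 0.09071 per s.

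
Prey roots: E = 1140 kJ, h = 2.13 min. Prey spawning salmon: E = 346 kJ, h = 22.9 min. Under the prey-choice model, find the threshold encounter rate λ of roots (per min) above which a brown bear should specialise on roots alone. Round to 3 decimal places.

0.014 per min

The zero-one rule: include spawning salmon iff E₂/h₂ > λE₁/(1+λh₁). Equality gives the switch point.
λE₁h₂ = E₂ + λE₂h₁ ⇒ λ = E₂/(E₁h₂ − E₂h₁) = 346/(2.611e+04 − 737) = 0.01364 per min.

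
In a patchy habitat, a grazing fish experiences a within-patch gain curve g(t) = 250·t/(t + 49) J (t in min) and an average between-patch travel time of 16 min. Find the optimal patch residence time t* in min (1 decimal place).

Maximise g(t)/(T+t): set derivative to zero → g'(t)(T+t) = g(t).
g'(t) = 250·49/(t + 49)². Setting 250·49/(t+49)² = 250t/[(t+49)(16+t)] gives 49(16+t) = t(t+49), so t² = 49×16 = 784.
t* = √784 = 28 min.

28.0 min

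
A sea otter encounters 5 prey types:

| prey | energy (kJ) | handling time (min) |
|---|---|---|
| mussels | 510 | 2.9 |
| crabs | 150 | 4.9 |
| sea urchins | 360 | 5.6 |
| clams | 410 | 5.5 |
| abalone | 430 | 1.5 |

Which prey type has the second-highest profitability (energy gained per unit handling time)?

mussels

In descending order of E/h:
abalone: 430/1.5 = 287 kJ/min
mussels: 510/2.9 = 176 kJ/min
clams: 410/5.5 = 74.5 kJ/min
sea urchins: 360/5.6 = 64.3 kJ/min
crabs: 150/4.9 = 30.6 kJ/min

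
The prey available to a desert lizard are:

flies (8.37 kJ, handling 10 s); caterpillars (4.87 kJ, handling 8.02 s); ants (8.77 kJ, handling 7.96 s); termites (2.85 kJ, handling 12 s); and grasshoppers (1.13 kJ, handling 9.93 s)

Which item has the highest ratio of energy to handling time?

ants

In descending order of E/h:
ants: 8.77/7.96 = 1.1 kJ/s
flies: 8.37/10 = 0.837 kJ/s
caterpillars: 4.87/8.02 = 0.607 kJ/s
termites: 2.85/12 = 0.238 kJ/s
grasshoppers: 1.13/9.93 = 0.114 kJ/s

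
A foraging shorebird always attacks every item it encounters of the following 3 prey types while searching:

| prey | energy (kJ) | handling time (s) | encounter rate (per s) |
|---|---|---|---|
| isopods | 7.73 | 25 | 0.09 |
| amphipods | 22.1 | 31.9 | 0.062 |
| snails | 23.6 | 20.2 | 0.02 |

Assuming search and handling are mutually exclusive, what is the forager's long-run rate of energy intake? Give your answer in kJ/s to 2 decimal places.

R = Σλ_iE_i / (1 + Σλ_ih_i)
Numerator: 0.09×7.73 + 0.062×22.1 + 0.02×23.6 = 2.538
Denominator: 1 + 0.09×25 + 0.062×31.9 + 0.02×20.2 = 5.632
R = 2.538/5.632 = 0.4506 kJ/s

0.45 kJ/s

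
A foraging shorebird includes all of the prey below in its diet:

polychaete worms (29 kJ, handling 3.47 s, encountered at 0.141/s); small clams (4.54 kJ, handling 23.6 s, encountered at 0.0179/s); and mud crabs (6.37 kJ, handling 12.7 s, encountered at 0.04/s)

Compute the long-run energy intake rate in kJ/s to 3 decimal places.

1.829 kJ/s

Energy encountered per unit search time: 0.141×29 + 0.0179×4.54 + 0.04×6.37 = 4.425 kJ/s.
Handling time per unit search time: 0.141×3.47 + 0.0179×23.6 + 0.04×12.7 = 1.42.
Rate = 4.425/(1 + 1.42) = 1.829 kJ/s.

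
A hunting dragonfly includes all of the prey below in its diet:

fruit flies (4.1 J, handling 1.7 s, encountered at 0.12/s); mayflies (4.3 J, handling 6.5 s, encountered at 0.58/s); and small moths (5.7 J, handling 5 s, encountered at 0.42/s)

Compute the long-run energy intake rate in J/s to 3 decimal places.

Energy encountered per unit search time: 0.12×4.1 + 0.58×4.3 + 0.42×5.7 = 5.38 J/s.
Handling time per unit search time: 0.12×1.7 + 0.58×6.5 + 0.42×5 = 6.074.
Rate = 5.38/(1 + 6.074) = 0.7605 J/s.

0.761 J/s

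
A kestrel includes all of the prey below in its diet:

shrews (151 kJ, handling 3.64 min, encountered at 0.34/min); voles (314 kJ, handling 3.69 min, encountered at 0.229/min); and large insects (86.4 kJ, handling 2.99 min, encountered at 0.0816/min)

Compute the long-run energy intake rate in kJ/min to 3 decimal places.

R = Σλ_iE_i / (1 + Σλ_ih_i)
Numerator: 0.34×151 + 0.229×314 + 0.0816×86.4 = 130.3
Denominator: 1 + 0.34×3.64 + 0.229×3.69 + 0.0816×2.99 = 3.327
R = 130.3/3.327 = 39.17 kJ/min

39.168 kJ/min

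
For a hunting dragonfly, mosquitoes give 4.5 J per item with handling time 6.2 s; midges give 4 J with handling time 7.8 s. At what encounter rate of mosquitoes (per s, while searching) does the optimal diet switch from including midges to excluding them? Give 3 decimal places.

At the threshold, the rate on mosquitoes alone equals the profitability of midges: λ·4.5/(1 + λ·6.2) = 4/7.8 = 0.5128.
Rearranging, λ(4.5 − 0.5128×6.2) = 0.5128, so λ = 0.5128/1.321 = 0.3883 per s.

0.388 per s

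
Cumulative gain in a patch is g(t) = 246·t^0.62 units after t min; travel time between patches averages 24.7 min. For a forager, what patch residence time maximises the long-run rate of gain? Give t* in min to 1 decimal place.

40.3 min

By the marginal value theorem, leave when the instantaneous gain rate g'(t) equals the habitat-wide average g(t)/(T + t).
g'(t) = 0.62·246·t^-0.38. Setting 0.62·246·t^-0.38 = 246·t^0.62/(24.7+t) gives 0.62(24.7+t) = t, so 0.38·t = 0.62×24.7.
t* = 0.62×24.7/0.38 = 40.3 min.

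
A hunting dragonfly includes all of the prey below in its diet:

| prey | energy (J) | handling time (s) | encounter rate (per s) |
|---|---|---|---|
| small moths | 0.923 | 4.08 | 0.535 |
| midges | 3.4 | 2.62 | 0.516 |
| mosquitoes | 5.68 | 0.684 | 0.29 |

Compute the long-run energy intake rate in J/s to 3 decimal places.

R = Σλ_iE_i / (1 + Σλ_ih_i)
Numerator: 0.535×0.923 + 0.516×3.4 + 0.29×5.68 = 3.895
Denominator: 1 + 0.535×4.08 + 0.516×2.62 + 0.29×0.684 = 4.733
R = 3.895/4.733 = 0.823 J/s

0.823 J/s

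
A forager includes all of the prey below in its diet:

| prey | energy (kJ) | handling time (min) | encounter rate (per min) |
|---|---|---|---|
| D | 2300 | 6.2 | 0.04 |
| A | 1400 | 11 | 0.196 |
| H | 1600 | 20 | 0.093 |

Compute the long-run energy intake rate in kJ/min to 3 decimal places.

97.872 kJ/min

Energy encountered per unit search time: 0.04×2300 + 0.196×1400 + 0.093×1600 = 515.2 kJ/min.
Handling time per unit search time: 0.04×6.2 + 0.196×11 + 0.093×20 = 4.264.
Rate = 515.2/(1 + 4.264) = 97.87 kJ/min.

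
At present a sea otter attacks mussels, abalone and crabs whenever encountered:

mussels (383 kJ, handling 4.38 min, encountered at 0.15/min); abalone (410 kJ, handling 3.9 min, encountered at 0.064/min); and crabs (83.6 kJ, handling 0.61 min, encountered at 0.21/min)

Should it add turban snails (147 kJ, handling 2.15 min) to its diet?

On mussels, abalone and crabs alone, R = ΣλE/(1+Σλh) = 101.2/2.035 = 49.76 kJ/min.
Profitability of turban snails: 147/2.15 = 68.37 kJ/min.
68.37 > 49.76, so adding turban snails raises the average — include it.

Yes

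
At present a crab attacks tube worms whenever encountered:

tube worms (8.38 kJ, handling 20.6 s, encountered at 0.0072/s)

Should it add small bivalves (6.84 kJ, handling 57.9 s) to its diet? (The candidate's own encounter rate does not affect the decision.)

Yes

Current rate: (0.0072×8.38)/(1 + 0.0072×20.6) = 0.05254 kJ/s.
small bivalves: E/h = 6.84/57.9 = 0.1181 kJ/s.
0.1181 > 0.05254, so adding small bivalves raises the average — include it.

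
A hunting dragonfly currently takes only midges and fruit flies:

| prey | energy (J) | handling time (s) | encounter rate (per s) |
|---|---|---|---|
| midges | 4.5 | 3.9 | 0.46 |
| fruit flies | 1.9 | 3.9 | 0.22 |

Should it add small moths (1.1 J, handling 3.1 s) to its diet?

No

Intake rate on the current diet: R = (0.46×4.5 + 0.22×1.9) / (1 + 0.46×3.9 + 0.22×3.9) = 2.488/3.652 = 0.6813 J/s.
Profitability of small moths: 1.1/3.1 = 0.3548 J/s.
0.3548 < 0.6813, so adding small moths would lower the average — exclude it.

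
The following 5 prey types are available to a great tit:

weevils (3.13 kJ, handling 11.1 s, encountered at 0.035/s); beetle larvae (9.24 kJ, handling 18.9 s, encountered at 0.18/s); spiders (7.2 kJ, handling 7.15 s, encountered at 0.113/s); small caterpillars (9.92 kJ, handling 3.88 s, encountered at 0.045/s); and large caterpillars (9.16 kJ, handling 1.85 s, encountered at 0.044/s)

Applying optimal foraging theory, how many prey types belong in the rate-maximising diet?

Profitabilities (E/h, kJ/s): large caterpillars 4.95, small caterpillars 2.56, spiders 1.01, beetle larvae 0.489, weevils 0.282. Add prey in this order while the next type's profitability exceeds the intake rate on those already taken.
Rate on top 1: 0.3727. small caterpillars: 2.56 > 0.3727 → include.
Rate on top 2: 0.6763. spiders: 1.01 > 0.6763 → include.
Rate on top 3: 0.8058. beetle larvae: 0.489 < 0.8058 → exclude; stop.
Optimal diet: large caterpillars, small caterpillars, spiders — 3 of 5 types.

3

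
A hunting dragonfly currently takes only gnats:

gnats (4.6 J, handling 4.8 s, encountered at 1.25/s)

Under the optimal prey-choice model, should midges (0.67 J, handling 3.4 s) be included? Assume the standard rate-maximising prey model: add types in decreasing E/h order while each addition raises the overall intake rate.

No

Current rate: (1.25×4.6)/(1 + 1.25×4.8) = 0.8214 J/s.
Profitability of midges: 0.67/3.4 = 0.1971 J/s.
Since 0.1971 < R, time spent handling midges is better spent searching.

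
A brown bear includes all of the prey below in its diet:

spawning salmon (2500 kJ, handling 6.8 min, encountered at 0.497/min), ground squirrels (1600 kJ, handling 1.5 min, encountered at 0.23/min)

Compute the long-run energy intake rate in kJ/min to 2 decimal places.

Energy encountered per unit search time: 0.497×2500 + 0.23×1600 = 1610 kJ/min.
Handling time per unit search time: 0.497×6.8 + 0.23×1.5 = 3.725.
Rate = 1610/(1 + 3.725) = 340.9 kJ/min.

340.88 kJ/min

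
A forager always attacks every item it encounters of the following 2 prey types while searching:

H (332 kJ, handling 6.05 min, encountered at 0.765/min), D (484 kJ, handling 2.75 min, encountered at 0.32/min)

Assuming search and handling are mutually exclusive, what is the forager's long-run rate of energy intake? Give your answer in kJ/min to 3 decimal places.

62.822 kJ/min

R = (0.765×332 + 0.32×484) / (1 + 0.765×6.05 + 0.32×2.75) = 408.9/6.508 = 62.82 kJ/min.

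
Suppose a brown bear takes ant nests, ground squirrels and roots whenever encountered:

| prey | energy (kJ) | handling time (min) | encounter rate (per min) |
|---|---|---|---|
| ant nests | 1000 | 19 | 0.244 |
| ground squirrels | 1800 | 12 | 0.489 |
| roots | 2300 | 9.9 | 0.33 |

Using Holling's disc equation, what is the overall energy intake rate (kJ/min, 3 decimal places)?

R = Σλ_iE_i / (1 + Σλ_ih_i)
Numerator: 0.244×1000 + 0.489×1800 + 0.33×2300 = 1883
Denominator: 1 + 0.244×19 + 0.489×12 + 0.33×9.9 = 14.77
R = 1883/14.77 = 127.5 kJ/min

127.493 kJ/min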